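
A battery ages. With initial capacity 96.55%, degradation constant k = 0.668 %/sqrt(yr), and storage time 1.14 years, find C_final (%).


sqrt(t) = sqrt(1.14) = 1.0677
C_final = 96.55 - 0.668 * 1.0677 = 95.84%

95.84%


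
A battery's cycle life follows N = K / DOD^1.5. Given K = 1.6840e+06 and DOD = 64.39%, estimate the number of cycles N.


Step 1: DOD^1.5 = 64.39^1.5 = 516.69
Step 2: N = 1.6840e+06 / 516.69 = 3259 cycles

3259 cycles


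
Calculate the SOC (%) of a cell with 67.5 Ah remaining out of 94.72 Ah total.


SOC = (remaining / total) * 100 = (67.5 / 94.72) * 100 = 71.26%

71.26%


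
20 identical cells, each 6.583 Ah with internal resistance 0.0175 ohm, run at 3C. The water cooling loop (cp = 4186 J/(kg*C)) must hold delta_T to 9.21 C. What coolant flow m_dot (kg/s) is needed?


Step 1: I = 3 * 6.583 = 19.749 A
Step 2: Q_cell = I^2 * R = 19.749^2 * 0.0175 = 6.8254 W
Step 3: Q_total = 20 * 6.8254 = 136.51 W
Step 4: m_dot = Q_total / (cp * dT) = 136.51 / (4186 * 9.21) = 0.003541 kg/s

0.003541 kg/s


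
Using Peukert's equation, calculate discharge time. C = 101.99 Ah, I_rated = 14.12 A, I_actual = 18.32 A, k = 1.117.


t_rated = C / I_rated = 101.99 / 14.12 = 7.2231 hr
(I_rated/I)^k = (0.77074)^1.117 = 0.74761
t = t_rated * (I_rated/I)^k = 7.2231 * 0.74761 = 5.400 hr

5.400 hr


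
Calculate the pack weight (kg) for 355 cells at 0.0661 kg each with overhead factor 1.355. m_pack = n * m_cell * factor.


m_pack = n * m_cell * overhead = 355 * 0.0661 * 1.355 = 31.80 kg

31.80 kg


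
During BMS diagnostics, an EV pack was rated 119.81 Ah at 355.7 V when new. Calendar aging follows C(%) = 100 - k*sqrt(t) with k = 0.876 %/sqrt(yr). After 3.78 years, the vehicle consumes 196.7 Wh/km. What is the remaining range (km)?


Step 1: capacity retention = 100 - 0.876 * sqrt(3.78) = 100 - 0.876 * 1.9442 = 98.297%
Step 2: C_now = 119.81 * 98.297/100 = 117.77 Ah
Step 3: E_pack = V * C_now = 355.7 * 117.77 = 41891 Wh
Step 4: range = E_pack / consumption = 41891 / 196.7 = 213.0 km

213.0 km


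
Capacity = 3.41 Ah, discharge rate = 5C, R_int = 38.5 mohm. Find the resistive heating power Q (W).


Convert: R = 38.5 mohm = 0.0385 ohm
Step 1: I = C_rate * capacity = 5 * 3.41 = 17.05 A
Step 2: Q = I^2 * R = 17.05^2 * 0.0385 = 290.7 * 0.0385 = 11.19 W

11.19 W


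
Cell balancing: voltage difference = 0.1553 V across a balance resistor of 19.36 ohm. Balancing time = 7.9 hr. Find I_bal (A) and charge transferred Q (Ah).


I_bal = dV / R = 0.1553 / 19.36 = 0.0080217 A
Q = I_bal * t = 0.0080217 * 7.9 = 0.06337 Ah

I=0.0080217 A, Q=0.06337 Ah


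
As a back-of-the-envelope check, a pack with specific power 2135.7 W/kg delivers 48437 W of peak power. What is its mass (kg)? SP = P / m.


m = P / SP = 48437 / 2135.7 = 22.68 kg

22.68 kg


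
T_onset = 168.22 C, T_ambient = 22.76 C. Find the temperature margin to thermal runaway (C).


Safety margin = 168.22 C - 22.76 C = 145.46 C

145.46 C


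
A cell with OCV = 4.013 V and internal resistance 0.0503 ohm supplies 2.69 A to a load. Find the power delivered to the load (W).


Step 1: V_terminal = OCV - I*R = 4.013 - 2.69 * 0.0503 = 3.8777 V
Step 2: P_out = V_terminal * I = 3.8777 * 2.69 = 10.43 W

10.43 W


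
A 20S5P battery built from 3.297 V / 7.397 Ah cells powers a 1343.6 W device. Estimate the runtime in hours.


Step 1: E_pack = Ns * V_cell * Np * C_cell = 20 * 3.297 * 5 * 7.397 = 2438.8 Wh
Step 2: t = E_pack / P = 2438.8 / 1343.6 = 1.815 hr

1.815 hr


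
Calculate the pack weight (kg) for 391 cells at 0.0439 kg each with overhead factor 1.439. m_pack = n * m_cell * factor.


m_pack = n * m_cell * overhead = 391 * 0.0439 * 1.439 = 24.70 kg

24.70 kg


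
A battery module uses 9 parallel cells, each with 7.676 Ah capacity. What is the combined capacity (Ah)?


C_total = 9 * 7.676 = 69.084 Ah

69.084 Ah


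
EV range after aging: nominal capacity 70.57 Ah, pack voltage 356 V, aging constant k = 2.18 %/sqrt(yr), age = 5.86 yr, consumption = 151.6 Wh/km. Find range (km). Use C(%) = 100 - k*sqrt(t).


Step 1: capacity retention = 100 - 2.18 * sqrt(5.86) = 100 - 2.18 * 2.4207 = 94.723%
Step 2: C_now = 70.57 * 94.723/100 = 66.846 Ah
Step 3: E_pack = V * C_now = 356 * 66.846 = 23797 Wh
Step 4: range = E_pack / consumption = 23797 / 151.6 = 157.0 km

157.0 km


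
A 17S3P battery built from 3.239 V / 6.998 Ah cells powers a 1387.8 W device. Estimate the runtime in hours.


Step 1: E_pack = Ns * V_cell * Np * C_cell = 17 * 3.239 * 3 * 6.998 = 1156 Wh
Step 2: t = E_pack / P = 1156 / 1387.8 = 0.8330 hr

0.8330 hr


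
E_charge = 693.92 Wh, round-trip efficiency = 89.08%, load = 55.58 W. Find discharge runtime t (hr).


Step 1: E_discharge = eta/100 * E_charge = 89.08/100 * 693.92 = 618.14 Wh
Step 2: t = E_discharge / P = 618.14 / 55.58 = 11.12 hr

11.12 hr


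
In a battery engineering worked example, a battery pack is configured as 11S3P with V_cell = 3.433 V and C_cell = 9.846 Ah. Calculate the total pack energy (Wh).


E = Ns * Vcell * Np * Ccell = 11 * 3.433 * 3 * 9.846 = 1115 Wh

1115 Wh


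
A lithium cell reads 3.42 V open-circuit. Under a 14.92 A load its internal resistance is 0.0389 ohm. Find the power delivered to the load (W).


Step 1: V_terminal = OCV - I*R = 3.42 - 14.92 * 0.0389 = 2.8396 V
Step 2: P_out = V_terminal * I = 2.8396 * 14.92 = 42.37 W

42.37 W


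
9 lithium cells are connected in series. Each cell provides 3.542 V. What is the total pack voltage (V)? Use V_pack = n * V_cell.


V_pack = n * V_cell = 9 * 3.542 = 31.878 V

31.878 V


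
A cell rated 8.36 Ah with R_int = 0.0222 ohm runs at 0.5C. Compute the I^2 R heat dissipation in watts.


Step 1: I = C_rate * capacity = 0.5 * 8.36 = 4.18 A
Step 2: Q = I^2 * R = 4.18^2 * 0.0222 = 17.472 * 0.0222 = 0.3879 W

0.3879 W


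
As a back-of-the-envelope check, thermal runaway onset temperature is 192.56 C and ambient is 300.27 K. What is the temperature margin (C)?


Convert: T_ambient = 300.27 K = 27.12 C
margin = 192.56 - 27.12 = 165.44 C

165.44 C


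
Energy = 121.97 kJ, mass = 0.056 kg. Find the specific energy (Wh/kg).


Convert: E = 121.97 kJ = 33.881 Wh
ED = E / m = 33.881 / 0.056 = 605.0 Wh/kg

605.0 Wh/kg


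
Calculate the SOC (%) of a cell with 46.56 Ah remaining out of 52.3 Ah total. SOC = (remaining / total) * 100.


SOC = (remaining / total) * 100 = (46.56 / 52.3) * 100 = 89.02%

89.02%


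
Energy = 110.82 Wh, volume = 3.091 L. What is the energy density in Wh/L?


ED = E / V = 110.82 / 3.091 = 35.85 Wh/L

35.85 Wh/L


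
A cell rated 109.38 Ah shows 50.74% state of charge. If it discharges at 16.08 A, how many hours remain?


Step 1: remaining = SOC/100 * C_total = 50.74/100 * 109.38 = 55.499 Ah
Step 2: t = remaining / I = 55.499 / 16.08 = 3.451 hr

3.451 hr


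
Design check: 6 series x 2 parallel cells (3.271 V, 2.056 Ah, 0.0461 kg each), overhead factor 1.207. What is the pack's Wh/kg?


Step 1: V_pack = 6 * 3.271 = 19.626 V
Step 2: C_pack = 2 * 2.056 = 4.112 Ah
Step 3: E_pack = V_pack * C_pack = 19.626 * 4.112 = 80.702 Wh
Step 4: m_pack = 6 * 2 * 0.0461 * 1.207 = 0.66771 kg
Step 5: ED = E_pack / m_pack = 80.702 / 0.66771 = 120.9 Wh/kg

120.9 Wh/kg


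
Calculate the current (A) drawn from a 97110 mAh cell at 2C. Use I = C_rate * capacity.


Convert: capacity = 97110 mAh = 97.11 Ah
At 2C: I = 2 * 97.11 Ah = 194.22 A

194.22 A


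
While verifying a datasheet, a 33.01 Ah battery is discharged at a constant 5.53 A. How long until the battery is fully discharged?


Runtime = 33.01 Ah / 5.53 A = 5.969 hr

5.969 hr


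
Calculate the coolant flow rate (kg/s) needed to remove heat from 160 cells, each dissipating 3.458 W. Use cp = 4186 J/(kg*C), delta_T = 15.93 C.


Step 1: Total heat Q = 160 * 3.458 W = 553.28 W
Step 2: denom = cp * dT = 4186 * 15.93 = 66683
Step 3: m_dot = 553.28 / 66683 = 0.008297 kg/s

0.008297 kg/s


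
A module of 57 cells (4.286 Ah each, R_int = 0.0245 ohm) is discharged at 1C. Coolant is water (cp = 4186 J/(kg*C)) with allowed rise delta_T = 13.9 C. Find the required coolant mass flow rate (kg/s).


Step 1: I = 1 * 4.286 = 4.286 A
Step 2: Q_cell = I^2 * R = 4.286^2 * 0.0245 = 0.45006 W
Step 3: Q_total = 57 * 0.45006 = 25.653 W
Step 4: m_dot = Q_total / (cp * dT) = 25.653 / (4186 * 13.9) = 4.409e-04 kg/s

4.409e-04 kg/s


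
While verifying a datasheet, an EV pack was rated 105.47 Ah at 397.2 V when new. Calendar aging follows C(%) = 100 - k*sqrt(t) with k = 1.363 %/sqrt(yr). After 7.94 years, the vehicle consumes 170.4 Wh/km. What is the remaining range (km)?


Step 1: capacity retention = 100 - 1.363 * sqrt(7.94) = 100 - 1.363 * 2.8178 = 96.159%
Step 2: C_now = 105.47 * 96.159/100 = 101.42 Ah
Step 3: E_pack = V * C_now = 397.2 * 101.42 = 40284 Wh
Step 4: range = E_pack / consumption = 40284 / 170.4 = 236.4 km

236.4 km


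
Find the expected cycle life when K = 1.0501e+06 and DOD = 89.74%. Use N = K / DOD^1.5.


Step 1: DOD^1.5 = 89.74^1.5 = 850.12
Step 2: N = 1.0501e+06 / 850.12 = 1235 cycles

1235 cycles


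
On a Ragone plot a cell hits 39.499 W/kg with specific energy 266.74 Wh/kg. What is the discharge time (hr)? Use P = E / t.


t = E / P = 266.74 / 39.499 = 6.753 hr

6.753 hr


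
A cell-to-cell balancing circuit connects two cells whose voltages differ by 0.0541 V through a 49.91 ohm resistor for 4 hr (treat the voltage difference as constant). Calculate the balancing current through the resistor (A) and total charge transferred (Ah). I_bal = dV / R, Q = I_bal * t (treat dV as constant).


First, Ohm's law: I_bal = 0.0541 V / 49.91 ohm = 0.001084 A
Then Q = I * t = 0.001084 A * 4 hr = 0.004336 Ah

I=0.001084 A, Q=0.004336 Ah


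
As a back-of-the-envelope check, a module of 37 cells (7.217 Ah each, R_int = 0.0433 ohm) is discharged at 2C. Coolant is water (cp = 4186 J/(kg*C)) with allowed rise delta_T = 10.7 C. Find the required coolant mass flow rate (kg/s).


Step 1: I = 2 * 7.217 = 14.434 A
Step 2: Q_cell = I^2 * R = 14.434^2 * 0.0433 = 9.0211 W
Step 3: Q_total = 37 * 9.0211 = 333.78 W
Step 4: m_dot = Q_total / (cp * dT) = 333.78 / (4186 * 10.7) = 0.007452 kg/s

0.007452 kg/s


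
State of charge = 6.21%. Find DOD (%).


DOD = 100 - SOC = 100 - 6.21 = 93.79%

93.79%


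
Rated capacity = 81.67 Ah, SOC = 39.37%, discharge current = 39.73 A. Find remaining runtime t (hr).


Step 1: remaining = SOC/100 * C_total = 39.37/100 * 81.67 = 32.153 Ah
Step 2: t = remaining / I = 32.153 / 39.73 = 0.8093 hr

0.8093 hr


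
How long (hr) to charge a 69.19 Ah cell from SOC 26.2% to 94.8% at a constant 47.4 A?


delta_Ah = 69.19 * (94.8 - 26.2) / 100 = 47.464 Ah
t = delta_Ah / I = 47.464 / 47.4 = 1.001 hr

1.001 hr


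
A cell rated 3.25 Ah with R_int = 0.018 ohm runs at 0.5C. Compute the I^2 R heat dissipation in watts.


Step 1: I = C_rate * capacity = 0.5 * 3.25 = 1.625 A
Step 2: Q = I^2 * R = 1.625^2 * 0.018 = 2.6406 * 0.018 = 0.04753 W

0.04753 W


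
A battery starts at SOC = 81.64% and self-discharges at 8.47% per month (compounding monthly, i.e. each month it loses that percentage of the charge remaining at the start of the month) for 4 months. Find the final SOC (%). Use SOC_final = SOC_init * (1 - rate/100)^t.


decay = (1 - 8.47/100)^4 = 0.70187
SOC_final = 81.64 * 0.70187 = 57.30%

57.30%


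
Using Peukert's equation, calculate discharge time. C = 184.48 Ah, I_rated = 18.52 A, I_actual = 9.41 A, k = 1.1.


t_rated = C / I_rated = 184.48 / 18.52 = 9.9611 hr
(I_rated/I)^k = (1.9681)^1.1 = 2.106
t = t_rated * (I_rated/I)^k = 9.9611 * 2.106 = 20.98 hr

20.98 hr


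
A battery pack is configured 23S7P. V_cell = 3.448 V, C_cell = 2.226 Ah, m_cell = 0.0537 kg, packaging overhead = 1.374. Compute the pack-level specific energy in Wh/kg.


Step 1: V_pack = 23 * 3.448 = 79.304 V
Step 2: C_pack = 7 * 2.226 = 15.582 Ah
Step 3: E_pack = V_pack * C_pack = 79.304 * 15.582 = 1235.7 Wh
Step 4: m_pack = 23 * 7 * 0.0537 * 1.374 = 11.879 kg
Step 5: ED = E_pack / m_pack = 1235.7 / 11.879 = 104.0 Wh/kg

104.0 Wh/kg


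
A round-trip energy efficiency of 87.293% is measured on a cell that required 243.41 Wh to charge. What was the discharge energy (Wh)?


E_dis = eta/100 * E_chg = 87.293/100 * 243.41 = 212.5 Wh

212.5 Wh


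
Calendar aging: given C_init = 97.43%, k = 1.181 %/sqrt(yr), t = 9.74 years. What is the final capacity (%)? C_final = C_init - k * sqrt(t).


sqrt(t) = sqrt(9.74) = 3.1209
C_final = 97.43 - 1.181 * 3.1209 = 93.74%

93.74%


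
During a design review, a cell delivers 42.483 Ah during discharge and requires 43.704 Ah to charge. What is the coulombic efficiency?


eta_c = Q_dis / Q_chg * 100 = 42.483 / 43.704 * 100 = 97.21%

97.21%


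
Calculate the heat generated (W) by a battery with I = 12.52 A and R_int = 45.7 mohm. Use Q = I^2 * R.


Convert: R = 45.7 mohm = 0.0457 ohm
I^2 = 156.75
Q = 156.75 * 0.0457 = 7.163 W

7.163 W


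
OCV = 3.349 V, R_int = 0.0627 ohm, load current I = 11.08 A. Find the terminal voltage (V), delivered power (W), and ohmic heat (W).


Step 1: V_terminal = OCV - I*R = 3.349 - 11.08 * 0.0627 = 2.6543 V
Step 2: P_out = V_terminal * I = 2.6543 * 11.08 = 29.41 W
Step 3: Q = I^2 * R = 11.08^2 * 0.0627 = 7.697 W

V=2.6543 V, P=29.41 W, Q=7.697 W


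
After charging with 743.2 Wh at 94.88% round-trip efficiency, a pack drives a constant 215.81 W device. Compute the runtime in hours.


Step 1: E_discharge = eta/100 * E_charge = 94.88/100 * 743.2 = 705.15 Wh
Step 2: t = E_discharge / P = 705.15 / 215.81 = 3.267 hr

3.267 hr


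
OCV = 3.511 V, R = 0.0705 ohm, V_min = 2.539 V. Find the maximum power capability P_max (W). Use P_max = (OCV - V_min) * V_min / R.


dV = OCV - V_min = 0.972 V (so I_max = dV / R)
P_max = dV * V_min / R = 0.972 * 2.539 / 0.0705 = 35.01 W

35.01 W


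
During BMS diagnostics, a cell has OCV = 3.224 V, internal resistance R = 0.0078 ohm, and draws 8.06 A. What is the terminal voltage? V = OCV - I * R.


IR drop = 8.06 * 0.0078 = 0.062868 V
V = 3.224 - 0.062868 = 3.161 V

3.161 V


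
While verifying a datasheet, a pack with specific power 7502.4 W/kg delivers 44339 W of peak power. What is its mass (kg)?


m = P / SP = 44339 / 7502.4 = 5.910 kg

5.910 kg


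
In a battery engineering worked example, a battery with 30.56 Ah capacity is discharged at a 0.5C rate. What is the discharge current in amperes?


At 0.5C: I = 0.5 * 30.56 Ah = 15.28 A

15.28 A


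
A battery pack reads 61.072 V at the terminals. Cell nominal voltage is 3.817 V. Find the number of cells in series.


Rearranging: n = V_pack / V_cell = 61.072 / 3.817 = 16 cells

16


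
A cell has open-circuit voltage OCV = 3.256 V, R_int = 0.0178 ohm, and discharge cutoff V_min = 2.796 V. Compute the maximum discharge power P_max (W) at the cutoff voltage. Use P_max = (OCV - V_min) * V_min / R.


dV = OCV - V_min = 0.46 V (so I_max = dV / R)
P_max = dV * V_min / R = 0.46 * 2.796 / 0.0178 = 72.26 W

72.26 W


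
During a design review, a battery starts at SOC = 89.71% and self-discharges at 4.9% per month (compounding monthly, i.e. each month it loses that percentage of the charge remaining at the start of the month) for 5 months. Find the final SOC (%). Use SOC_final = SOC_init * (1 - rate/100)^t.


decay = (1 - 4.9/100)^5 = 0.77786
SOC_final = 89.71 * 0.77786 = 69.78%

69.78%


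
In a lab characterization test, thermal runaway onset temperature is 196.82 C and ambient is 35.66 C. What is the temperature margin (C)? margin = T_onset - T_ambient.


margin = T_onset - T_ambient = 196.82 - 35.66 = 161.16 C

161.16 C


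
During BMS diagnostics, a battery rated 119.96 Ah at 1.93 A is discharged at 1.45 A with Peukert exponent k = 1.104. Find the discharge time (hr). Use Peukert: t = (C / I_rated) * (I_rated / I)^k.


Step 1: t_rated = C / I_rated = 119.96 / 1.93 = 62.155 hr
Step 2: ratio = 1.93 / 1.45 = 1.331
Step 3: ratio^k = 1.331^1.104 = 1.3712
Step 4: t = t_rated * ratio^k = 62.155 * 1.3712 = 85.23 hr

85.23 hr


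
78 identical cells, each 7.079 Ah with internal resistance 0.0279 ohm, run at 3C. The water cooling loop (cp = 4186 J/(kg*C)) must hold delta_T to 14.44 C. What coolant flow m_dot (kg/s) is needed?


Step 1: I = 3 * 7.079 = 21.237 A
Step 2: Q_cell = I^2 * R = 21.237^2 * 0.0279 = 12.583 W
Step 3: Q_total = 78 * 12.583 = 981.47 W
Step 4: m_dot = Q_total / (cp * dT) = 981.47 / (4186 * 14.44) = 0.01624 kg/s

0.01624 kg/s


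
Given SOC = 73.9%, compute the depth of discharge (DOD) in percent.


Complement of SOC: DOD = 100% - 73.9% = 26.1%

26.1%


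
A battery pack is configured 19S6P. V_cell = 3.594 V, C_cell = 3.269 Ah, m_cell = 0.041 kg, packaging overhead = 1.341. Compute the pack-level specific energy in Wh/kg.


Step 1: V_pack = 19 * 3.594 = 68.286 V
Step 2: C_pack = 6 * 3.269 = 19.614 Ah
Step 3: E_pack = V_pack * C_pack = 68.286 * 19.614 = 1339.4 Wh
Step 4: m_pack = 19 * 6 * 0.041 * 1.341 = 6.2678 kg
Step 5: ED = E_pack / m_pack = 1339.4 / 6.2678 = 213.7 Wh/kg

213.7 Wh/kg


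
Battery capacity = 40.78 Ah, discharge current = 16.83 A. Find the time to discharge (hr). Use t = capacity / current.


t = capacity / current = 40.78 / 16.83 = 2.423 hr

2.423 hr


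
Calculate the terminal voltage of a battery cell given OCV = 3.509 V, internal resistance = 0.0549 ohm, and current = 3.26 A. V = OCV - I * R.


IR drop = 3.26 * 0.0549 = 0.17897 V
V = 3.509 - 0.17897 = 3.330 V

3.330 V


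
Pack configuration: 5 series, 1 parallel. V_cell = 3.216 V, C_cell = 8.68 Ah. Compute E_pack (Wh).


V_pack = 5 * 3.216 = 16.08 V
C_pack = 1 * 8.68 = 8.68 Ah
E = V_pack * C_pack = 16.08 * 8.68 = 139.6 Wh

139.6 Wh


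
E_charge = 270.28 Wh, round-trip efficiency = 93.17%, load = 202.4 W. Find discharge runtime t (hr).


Step 1: E_discharge = eta/100 * E_charge = 93.17/100 * 270.28 = 251.82 Wh
Step 2: t = E_discharge / P = 251.82 / 202.4 = 1.244 hr

1.244 hr


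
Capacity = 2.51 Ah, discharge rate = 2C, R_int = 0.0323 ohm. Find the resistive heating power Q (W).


Step 1: I = C_rate * capacity = 2 * 2.51 = 5.02 A
Step 2: Q = I^2 * R = 5.02^2 * 0.0323 = 25.2 * 0.0323 = 0.8140 W

0.8140 W


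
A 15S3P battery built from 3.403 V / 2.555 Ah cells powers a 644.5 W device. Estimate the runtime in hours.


Step 1: E_pack = Ns * V_cell * Np * C_cell = 15 * 3.403 * 3 * 2.555 = 391.26 Wh
Step 2: t = E_pack / P = 391.26 / 644.5 = 0.6071 hr

0.6071 hr


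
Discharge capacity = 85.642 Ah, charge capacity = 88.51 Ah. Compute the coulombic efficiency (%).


eta_c = Q_dis / Q_chg * 100 = 85.642 / 88.51 * 100 = 96.76%

96.76%


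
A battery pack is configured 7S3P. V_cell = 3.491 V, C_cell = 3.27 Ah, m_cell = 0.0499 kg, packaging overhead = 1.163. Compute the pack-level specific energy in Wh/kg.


Step 1: V_pack = 7 * 3.491 = 24.437 V
Step 2: C_pack = 3 * 3.27 = 9.81 Ah
Step 3: E_pack = V_pack * C_pack = 24.437 * 9.81 = 239.73 Wh
Step 4: m_pack = 7 * 3 * 0.0499 * 1.163 = 1.2187 kg
Step 5: ED = E_pack / m_pack = 239.73 / 1.2187 = 196.7 Wh/kg

196.7 Wh/kg


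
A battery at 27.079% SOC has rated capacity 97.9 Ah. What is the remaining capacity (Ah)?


remaining = SOC / 100 * total = 27.079 / 100 * 97.9 = 26.51 Ah

26.51 Ah


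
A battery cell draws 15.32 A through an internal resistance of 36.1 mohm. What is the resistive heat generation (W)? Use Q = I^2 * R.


Convert: R = 36.1 mohm = 0.0361 ohm
Q = I^2 * R = 15.32^2 * 0.0361 = 8.473 W

8.473 W


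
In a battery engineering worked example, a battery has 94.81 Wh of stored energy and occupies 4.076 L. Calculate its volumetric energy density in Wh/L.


Volumetric ED = 94.81 Wh / 4.076 L = 23.26 Wh/L

23.26 Wh/L


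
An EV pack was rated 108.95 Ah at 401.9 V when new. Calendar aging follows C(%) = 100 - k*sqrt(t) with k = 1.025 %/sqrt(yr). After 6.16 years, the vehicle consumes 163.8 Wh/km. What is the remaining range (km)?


Step 1: capacity retention = 100 - 1.025 * sqrt(6.16) = 100 - 1.025 * 2.4819 = 97.456%
Step 2: C_now = 108.95 * 97.456/100 = 106.18 Ah
Step 3: E_pack = V * C_now = 401.9 * 106.18 = 42674 Wh
Step 4: range = E_pack / consumption = 42674 / 163.8 = 260.5 km

260.5 km


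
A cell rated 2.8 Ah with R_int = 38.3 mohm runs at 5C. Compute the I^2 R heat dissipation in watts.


Convert: R = 38.3 mohm = 0.0383 ohm
Step 1: I = C_rate * capacity = 5 * 2.8 = 14 A
Step 2: Q = I^2 * R = 14^2 * 0.0383 = 196 * 0.0383 = 7.507 W

7.507 W


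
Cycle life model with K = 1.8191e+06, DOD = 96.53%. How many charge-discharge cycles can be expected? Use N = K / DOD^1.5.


DOD^1.5 = 948.4
N = K / DOD^1.5 = 1.8191e+06 / 948.4 = 1918

1918 cycles


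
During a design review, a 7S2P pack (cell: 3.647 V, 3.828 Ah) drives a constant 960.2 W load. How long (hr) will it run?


Step 1: E_pack = Ns * V_cell * Np * C_cell = 7 * 3.647 * 2 * 3.828 = 195.45 Wh
Step 2: t = E_pack / P = 195.45 / 960.2 = 0.2036 hr

0.2036 hr


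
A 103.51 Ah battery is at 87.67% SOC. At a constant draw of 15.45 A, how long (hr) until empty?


Step 1: remaining = SOC/100 * C_total = 87.67/100 * 103.51 = 90.747 Ah
Step 2: t = remaining / I = 90.747 / 15.45 = 5.874 hr

5.874 hr


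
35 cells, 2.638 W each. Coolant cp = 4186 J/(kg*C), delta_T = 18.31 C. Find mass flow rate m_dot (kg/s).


Step 1: Total heat Q = 35 * 2.638 W = 92.33 W
Step 2: denom = cp * dT = 4186 * 18.31 = 76646
Step 3: m_dot = 92.33 / 76646 = 0.001205 kg/s

0.001205 kg/s


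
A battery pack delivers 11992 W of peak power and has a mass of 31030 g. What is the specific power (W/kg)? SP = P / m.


Convert: m = 31030 g = 31.03 kg
Specific power = 11992 W / 31.03 kg = 386.5 W/kg

386.5 W/kg


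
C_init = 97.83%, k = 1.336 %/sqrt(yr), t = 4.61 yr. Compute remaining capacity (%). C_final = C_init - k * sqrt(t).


Step 1: sqrt(4.61 yr) = 2.1471
Step 2: drop = 1.336 * 2.1471 = 2.8685
Step 3: C_final = 97.83 - 2.8685 = 94.96%

94.96%


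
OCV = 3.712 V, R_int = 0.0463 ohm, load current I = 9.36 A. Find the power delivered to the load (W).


Step 1: V_terminal = OCV - I*R = 3.712 - 9.36 * 0.0463 = 3.2786 V
Step 2: P_out = V_terminal * I = 3.2786 * 9.36 = 30.69 W

30.69 W


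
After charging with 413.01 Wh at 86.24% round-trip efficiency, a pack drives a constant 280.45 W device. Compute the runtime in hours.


Step 1: E_discharge = eta/100 * E_charge = 86.24/100 * 413.01 = 356.18 Wh
Step 2: t = E_discharge / P = 356.18 / 280.45 = 1.270 hr

1.270 hr


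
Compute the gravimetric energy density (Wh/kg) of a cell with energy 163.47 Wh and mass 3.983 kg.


ED = E / m = 163.47 / 3.983 = 41.04 Wh/kg

41.04 Wh/kg


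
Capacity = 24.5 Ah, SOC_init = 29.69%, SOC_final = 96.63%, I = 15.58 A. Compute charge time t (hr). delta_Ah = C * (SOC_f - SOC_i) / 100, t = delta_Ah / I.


Step 1: dSOC = 96.63% - 29.69% = 66.94%
Step 2: delta_Ah = 24.5 * 66.94 / 100 = 16.4 Ah
Step 3: t = 16.4 / 15.58 = 1.053 hr

1.053 hr


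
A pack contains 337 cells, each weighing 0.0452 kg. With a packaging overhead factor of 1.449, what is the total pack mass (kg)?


m_pack = n * m_cell * overhead = 337 * 0.0452 * 1.449 = 22.07 kg

22.07 kg


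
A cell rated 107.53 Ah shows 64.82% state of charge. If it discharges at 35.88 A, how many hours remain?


Step 1: remaining = SOC/100 * C_total = 64.82/100 * 107.53 = 69.701 Ah
Step 2: t = remaining / I = 69.701 / 35.88 = 1.943 hr

1.943 hr


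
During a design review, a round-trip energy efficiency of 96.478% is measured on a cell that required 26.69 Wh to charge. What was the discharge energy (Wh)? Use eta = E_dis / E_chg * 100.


E_dis = eta/100 * E_chg = 96.478/100 * 26.69 = 25.75 Wh

25.75 Wh


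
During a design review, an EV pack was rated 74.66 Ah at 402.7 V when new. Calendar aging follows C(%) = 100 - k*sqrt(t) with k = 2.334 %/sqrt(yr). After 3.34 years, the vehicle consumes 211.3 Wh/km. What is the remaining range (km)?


Step 1: capacity retention = 100 - 2.334 * sqrt(3.34) = 100 - 2.334 * 1.8276 = 95.734%
Step 2: C_now = 74.66 * 95.734/100 = 71.475 Ah
Step 3: E_pack = V * C_now = 402.7 * 71.475 = 28783 Wh
Step 4: range = E_pack / consumption = 28783 / 211.3 = 136.2 km

136.2 km


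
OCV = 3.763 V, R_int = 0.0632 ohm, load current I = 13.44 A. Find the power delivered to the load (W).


Step 1: V_terminal = OCV - I*R = 3.763 - 13.44 * 0.0632 = 2.9136 V
Step 2: P_out = V_terminal * I = 2.9136 * 13.44 = 39.16 W

39.16 W


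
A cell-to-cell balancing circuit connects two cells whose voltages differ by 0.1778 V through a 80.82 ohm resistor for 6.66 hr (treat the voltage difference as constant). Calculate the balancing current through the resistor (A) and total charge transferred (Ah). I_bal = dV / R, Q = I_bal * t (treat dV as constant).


I_bal = dV / R = 0.1778 / 80.82 = 0.0022 A
Q = I_bal * t = 0.0022 * 6.66 = 0.01465 Ah

I=0.0022 A, Q=0.01465 Ah


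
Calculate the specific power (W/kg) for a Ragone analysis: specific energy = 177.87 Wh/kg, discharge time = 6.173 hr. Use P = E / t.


Specific power = 177.87 Wh/kg / 6.173 hr = 28.81 W/kg

28.81 W/kg


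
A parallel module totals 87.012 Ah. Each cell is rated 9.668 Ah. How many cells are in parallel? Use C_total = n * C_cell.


n = C_total / C_cell = 87.012 / 9.668 = 9

9


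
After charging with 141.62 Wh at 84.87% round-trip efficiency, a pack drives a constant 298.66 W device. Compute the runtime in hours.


Step 1: E_discharge = eta/100 * E_charge = 84.87/100 * 141.62 = 120.19 Wh
Step 2: t = E_discharge / P = 120.19 / 298.66 = 0.4024 hr

0.4024 hr


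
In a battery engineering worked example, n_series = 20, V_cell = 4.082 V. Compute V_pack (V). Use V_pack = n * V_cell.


V_pack = n * V_cell = 20 * 4.082 = 81.64 V

81.64 V


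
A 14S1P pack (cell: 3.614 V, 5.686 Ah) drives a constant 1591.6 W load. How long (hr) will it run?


Step 1: E_pack = Ns * V_cell * Np * C_cell = 14 * 3.614 * 1 * 5.686 = 287.69 Wh
Step 2: t = E_pack / P = 287.69 / 1591.6 = 0.1808 hr

0.1808 hr


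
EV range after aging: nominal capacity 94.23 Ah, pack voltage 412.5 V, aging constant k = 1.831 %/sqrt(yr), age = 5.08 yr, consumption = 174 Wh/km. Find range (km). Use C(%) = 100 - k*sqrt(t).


Step 1: capacity retention = 100 - 1.831 * sqrt(5.08) = 100 - 1.831 * 2.2539 = 95.873%
Step 2: C_now = 94.23 * 95.873/100 = 90.341 Ah
Step 3: E_pack = V * C_now = 412.5 * 90.341 = 37266 Wh
Step 4: range = E_pack / consumption = 37266 / 174 = 214.2 km

214.2 km


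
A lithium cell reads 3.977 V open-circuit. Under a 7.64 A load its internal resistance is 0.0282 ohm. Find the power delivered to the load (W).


Step 1: V_terminal = OCV - I*R = 3.977 - 7.64 * 0.0282 = 3.7616 V
Step 2: P_out = V_terminal * I = 3.7616 * 7.64 = 28.74 W

28.74 W


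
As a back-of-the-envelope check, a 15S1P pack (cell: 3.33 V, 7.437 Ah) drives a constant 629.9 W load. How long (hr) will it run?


Step 1: E_pack = Ns * V_cell * Np * C_cell = 15 * 3.33 * 1 * 7.437 = 371.48 Wh
Step 2: t = E_pack / P = 371.48 / 629.9 = 0.5897 hr

0.5897 hr


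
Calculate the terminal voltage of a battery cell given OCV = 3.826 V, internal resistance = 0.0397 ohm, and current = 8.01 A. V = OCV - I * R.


IR drop = 8.01 * 0.0397 = 0.318 V
V = 3.826 - 0.318 = 3.508 V

3.508 V


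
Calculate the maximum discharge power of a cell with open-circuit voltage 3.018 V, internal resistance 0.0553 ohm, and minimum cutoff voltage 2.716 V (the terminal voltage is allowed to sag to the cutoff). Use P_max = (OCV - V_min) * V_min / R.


P_max = (OCV - V_min) * V_min / R = (3.018 - 2.716) * 2.716 / 0.0553 = 0.302 * 2.716 / 0.0553 = 14.83 W

14.83 W


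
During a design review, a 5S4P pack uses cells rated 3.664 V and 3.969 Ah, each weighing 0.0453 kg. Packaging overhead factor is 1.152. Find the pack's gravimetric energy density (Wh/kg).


Step 1: V_pack = 5 * 3.664 = 18.32 V
Step 2: C_pack = 4 * 3.969 = 15.876 Ah
Step 3: E_pack = V_pack * C_pack = 18.32 * 15.876 = 290.85 Wh
Step 4: m_pack = 5 * 4 * 0.0453 * 1.152 = 1.0437 kg
Step 5: ED = E_pack / m_pack = 290.85 / 1.0437 = 278.7 Wh/kg

278.7 Wh/kg


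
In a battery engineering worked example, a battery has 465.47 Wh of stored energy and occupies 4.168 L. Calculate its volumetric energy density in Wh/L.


ED = E / V = 465.47 / 4.168 = 111.7 Wh/L

111.7 Wh/L


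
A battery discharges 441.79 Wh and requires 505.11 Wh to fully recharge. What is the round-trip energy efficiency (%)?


eta_e = E_dis / E_chg * 100 = 441.79 / 505.11 * 100 = 87.46%

87.46%


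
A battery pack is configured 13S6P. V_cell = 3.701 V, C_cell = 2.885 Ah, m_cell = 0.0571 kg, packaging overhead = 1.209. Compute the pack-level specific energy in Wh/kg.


Step 1: V_pack = 13 * 3.701 = 48.113 V
Step 2: C_pack = 6 * 2.885 = 17.31 Ah
Step 3: E_pack = V_pack * C_pack = 48.113 * 17.31 = 832.84 Wh
Step 4: m_pack = 13 * 6 * 0.0571 * 1.209 = 5.3846 kg
Step 5: ED = E_pack / m_pack = 832.84 / 5.3846 = 154.7 Wh/kg

154.7 Wh/kg


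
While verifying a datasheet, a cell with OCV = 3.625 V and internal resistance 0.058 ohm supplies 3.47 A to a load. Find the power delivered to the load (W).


Step 1: V_terminal = OCV - I*R = 3.625 - 3.47 * 0.058 = 3.4237 V
Step 2: P_out = V_terminal * I = 3.4237 * 3.47 = 11.88 W

11.88 W


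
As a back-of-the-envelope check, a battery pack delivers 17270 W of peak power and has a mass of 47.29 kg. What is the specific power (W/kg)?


SP = P / m = 17270 / 47.29 = 365.2 W/kg

365.2 W/kg


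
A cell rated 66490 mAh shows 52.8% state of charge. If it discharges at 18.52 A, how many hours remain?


Convert: C_total = 66490 mAh = 66.49 Ah
Step 1: remaining = SOC/100 * C_total = 52.8/100 * 66.49 = 35.107 Ah
Step 2: t = remaining / I = 35.107 / 18.52 = 1.896 hr

1.896 hr


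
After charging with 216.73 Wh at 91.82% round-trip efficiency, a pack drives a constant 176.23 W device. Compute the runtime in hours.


Step 1: E_discharge = eta/100 * E_charge = 91.82/100 * 216.73 = 199 Wh
Step 2: t = E_discharge / P = 199 / 176.23 = 1.129 hr

1.129 hr


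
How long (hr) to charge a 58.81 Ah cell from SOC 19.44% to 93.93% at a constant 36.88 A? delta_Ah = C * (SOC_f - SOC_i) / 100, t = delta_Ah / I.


Step 1: dSOC = 93.93% - 19.44% = 74.49%
Step 2: delta_Ah = 58.81 * 74.49 / 100 = 43.808 Ah
Step 3: t = 43.808 / 36.88 = 1.188 hr

1.188 hr


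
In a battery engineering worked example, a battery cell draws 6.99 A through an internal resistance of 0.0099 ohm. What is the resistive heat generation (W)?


I^2 = 48.86
Q = 48.86 * 0.0099 = 0.4837 W

0.4837 W


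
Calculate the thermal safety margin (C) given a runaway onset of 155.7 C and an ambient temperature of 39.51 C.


Safety margin = 155.7 C - 39.51 C = 116.19 C

116.19 C


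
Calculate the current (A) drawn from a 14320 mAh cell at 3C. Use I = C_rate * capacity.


Convert: capacity = 14320 mAh = 14.32 Ah
At 3C: I = 3 * 14.32 Ah = 42.96 A

42.96 A


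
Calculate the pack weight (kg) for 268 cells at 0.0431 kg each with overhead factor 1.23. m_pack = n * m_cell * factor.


m_pack = n * m_cell * overhead = 268 * 0.0431 * 1.23 = 14.21 kg

14.21 kg


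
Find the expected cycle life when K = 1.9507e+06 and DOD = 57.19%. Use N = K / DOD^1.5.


Step 1: DOD^1.5 = 57.19^1.5 = 432.49
Step 2: N = 1.9507e+06 / 432.49 = 4510 cycles

4510 cycles


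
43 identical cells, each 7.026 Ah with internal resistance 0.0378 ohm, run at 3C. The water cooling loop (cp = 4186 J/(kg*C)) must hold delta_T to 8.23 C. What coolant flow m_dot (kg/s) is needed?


Step 1: I = 3 * 7.026 = 21.078 A
Step 2: Q_cell = I^2 * R = 21.078^2 * 0.0378 = 16.794 W
Step 3: Q_total = 43 * 16.794 = 722.14 W
Step 4: m_dot = Q_total / (cp * dT) = 722.14 / (4186 * 8.23) = 0.02096 kg/s

0.02096 kg/s


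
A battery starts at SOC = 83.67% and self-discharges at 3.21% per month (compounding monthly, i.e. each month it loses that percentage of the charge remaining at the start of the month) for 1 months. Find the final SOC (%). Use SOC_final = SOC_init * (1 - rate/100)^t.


decay = (1 - 3.21/100)^1 = 0.9679
SOC_final = 83.67 * 0.9679 = 80.98%

80.98%


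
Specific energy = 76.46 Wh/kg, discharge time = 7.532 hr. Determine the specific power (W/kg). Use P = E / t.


P_specific = E / t = 76.46 / 7.532 = 10.15 W/kg

10.15 W/kg


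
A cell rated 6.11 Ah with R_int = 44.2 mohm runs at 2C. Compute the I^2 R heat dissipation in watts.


Convert: R = 44.2 mohm = 0.0442 ohm
Step 1: I = C_rate * capacity = 2 * 6.11 = 12.22 A
Step 2: Q = I^2 * R = 12.22^2 * 0.0442 = 149.33 * 0.0442 = 6.600 W

6.600 W


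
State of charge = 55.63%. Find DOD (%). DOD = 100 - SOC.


Complement of SOC: DOD = 100% - 55.63% = 44.37%

44.37%


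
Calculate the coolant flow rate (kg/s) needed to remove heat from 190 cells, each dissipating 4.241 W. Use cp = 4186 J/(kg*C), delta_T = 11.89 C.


Step 1: Total heat Q = 190 * 4.241 W = 805.79 W
Step 2: denom = cp * dT = 4186 * 11.89 = 49772
Step 3: m_dot = 805.79 / 49772 = 0.01619 kg/s

0.01619 kg/s


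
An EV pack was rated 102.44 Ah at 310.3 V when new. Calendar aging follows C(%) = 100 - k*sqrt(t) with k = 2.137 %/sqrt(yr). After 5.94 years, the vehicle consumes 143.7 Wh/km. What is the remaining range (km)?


Step 1: capacity retention = 100 - 2.137 * sqrt(5.94) = 100 - 2.137 * 2.4372 = 94.792%
Step 2: C_now = 102.44 * 94.792/100 = 97.105 Ah
Step 3: E_pack = V * C_now = 310.3 * 97.105 = 30132 Wh
Step 4: range = E_pack / consumption = 30132 / 143.7 = 209.7 km

209.7 km


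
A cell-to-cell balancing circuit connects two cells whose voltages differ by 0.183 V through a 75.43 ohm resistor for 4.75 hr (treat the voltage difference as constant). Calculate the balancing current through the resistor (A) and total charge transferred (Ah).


First, Ohm's law: I_bal = 0.183 V / 75.43 ohm = 0.0024261 A
Then Q = I * t = 0.0024261 A * 4.75 hr = 0.01152 Ah

I=0.0024261 A, Q=0.01152 Ah


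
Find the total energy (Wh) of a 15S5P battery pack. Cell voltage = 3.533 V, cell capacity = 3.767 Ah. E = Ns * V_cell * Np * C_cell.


V_pack = 15 * 3.533 = 52.995 V
C_pack = 5 * 3.767 = 18.835 Ah
E = V_pack * C_pack = 52.995 * 18.835 = 998.2 Wh

998.2 Wh


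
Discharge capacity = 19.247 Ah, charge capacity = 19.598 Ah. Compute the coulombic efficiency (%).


eta_c = Q_dis / Q_chg * 100 = 19.247 / 19.598 * 100 = 98.21%

98.21%


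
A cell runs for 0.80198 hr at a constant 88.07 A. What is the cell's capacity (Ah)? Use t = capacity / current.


C = I * t = 88.07 * 0.80198 = 70.63 Ah

70.63 Ah


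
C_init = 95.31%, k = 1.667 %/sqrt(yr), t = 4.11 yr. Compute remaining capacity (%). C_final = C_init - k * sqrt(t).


Step 1: sqrt(4.11 yr) = 2.0273
Step 2: drop = 1.667 * 2.0273 = 3.3795
Step 3: C_final = 95.31 - 3.3795 = 91.93%

91.93%


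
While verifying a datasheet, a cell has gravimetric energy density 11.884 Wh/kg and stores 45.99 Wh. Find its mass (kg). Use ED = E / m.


m = E / ED = 45.99 / 11.884 = 3.870 kg

3.870 kg


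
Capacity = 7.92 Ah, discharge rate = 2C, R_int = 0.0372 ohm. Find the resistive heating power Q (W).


Step 1: I = C_rate * capacity = 2 * 7.92 = 15.84 A
Step 2: Q = I^2 * R = 15.84^2 * 0.0372 = 250.91 * 0.0372 = 9.334 W

9.334 W


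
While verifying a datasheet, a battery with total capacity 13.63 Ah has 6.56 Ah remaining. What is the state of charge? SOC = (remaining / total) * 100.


SOC = (remaining / total) * 100 = (6.56 / 13.63) * 100 = 48.13%

48.13%


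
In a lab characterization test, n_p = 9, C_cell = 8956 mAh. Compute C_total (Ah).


Convert: C_cell = 8956 mAh = 8.956 Ah
C_total = 9 * 8.956 = 80.604 Ah

80.604 Ah


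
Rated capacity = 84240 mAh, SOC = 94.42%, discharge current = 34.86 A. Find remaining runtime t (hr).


Convert: C_total = 84240 mAh = 84.24 Ah
Step 1: remaining = SOC/100 * C_total = 94.42/100 * 84.24 = 79.539 Ah
Step 2: t = remaining / I = 79.539 / 34.86 = 2.282 hr

2.282 hr


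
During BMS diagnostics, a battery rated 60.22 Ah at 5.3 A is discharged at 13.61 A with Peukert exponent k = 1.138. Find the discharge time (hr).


Step 1: t_rated = C / I_rated = 60.22 / 5.3 = 11.362 hr
Step 2: ratio = 5.3 / 13.61 = 0.38942
Step 3: ratio^k = 0.38942^1.138 = 0.3419
Step 4: t = t_rated * ratio^k = 11.362 * 0.3419 = 3.885 hr

3.885 hr


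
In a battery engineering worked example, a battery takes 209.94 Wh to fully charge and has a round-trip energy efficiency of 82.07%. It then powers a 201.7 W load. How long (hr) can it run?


Step 1: E_discharge = eta/100 * E_charge = 82.07/100 * 209.94 = 172.3 Wh
Step 2: t = E_discharge / P = 172.3 / 201.7 = 0.8542 hr

0.8542 hr


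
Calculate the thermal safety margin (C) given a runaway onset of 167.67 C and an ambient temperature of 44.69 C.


margin = T_onset - T_ambient = 167.67 - 44.69 = 122.98 C

122.98 C


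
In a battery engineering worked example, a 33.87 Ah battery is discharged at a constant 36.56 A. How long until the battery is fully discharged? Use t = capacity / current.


Runtime = 33.87 Ah / 36.56 A = 0.9264 hr

0.9264 hr


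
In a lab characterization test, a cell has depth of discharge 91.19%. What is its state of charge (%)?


SOC = 100 - DOD = 100 - 91.19 = 8.81%

8.81%


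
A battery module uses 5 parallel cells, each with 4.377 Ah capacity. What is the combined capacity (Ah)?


Parallel capacities add: 5 * 4.377 Ah = 21.885 Ah

21.885 Ah


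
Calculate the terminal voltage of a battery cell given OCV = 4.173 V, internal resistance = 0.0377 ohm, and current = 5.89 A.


V = OCV - I*R = 4.173 - 5.89 * 0.0377 = 3.951 V

3.951 V


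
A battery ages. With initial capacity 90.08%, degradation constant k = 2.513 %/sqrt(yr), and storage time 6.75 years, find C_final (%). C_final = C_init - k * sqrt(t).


Step 1: sqrt(6.75 yr) = 2.5981
Step 2: drop = 2.513 * 2.5981 = 6.529
Step 3: C_final = 90.08 - 6.529 = 83.55%

83.55%


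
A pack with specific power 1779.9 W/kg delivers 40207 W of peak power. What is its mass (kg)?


m = P / SP = 40207 / 1779.9 = 22.59 kg

22.59 kg


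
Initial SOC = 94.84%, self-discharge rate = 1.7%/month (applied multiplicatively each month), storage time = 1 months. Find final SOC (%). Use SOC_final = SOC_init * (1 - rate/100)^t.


decay = (1 - 1.7/100)^1 = 0.983
SOC_final = 94.84 * 0.983 = 93.23%

93.23%


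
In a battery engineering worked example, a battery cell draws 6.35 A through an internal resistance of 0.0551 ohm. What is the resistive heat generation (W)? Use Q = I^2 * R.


I^2 = 40.323
Q = 40.323 * 0.0551 = 2.222 W

2.222 W


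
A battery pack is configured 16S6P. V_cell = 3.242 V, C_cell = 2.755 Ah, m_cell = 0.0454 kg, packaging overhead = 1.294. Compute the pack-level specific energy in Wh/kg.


Step 1: V_pack = 16 * 3.242 = 51.872 V
Step 2: C_pack = 6 * 2.755 = 16.53 Ah
Step 3: E_pack = V_pack * C_pack = 51.872 * 16.53 = 857.44 Wh
Step 4: m_pack = 16 * 6 * 0.0454 * 1.294 = 5.6398 kg
Step 5: ED = E_pack / m_pack = 857.44 / 5.6398 = 152.0 Wh/kg

152.0 Wh/kg


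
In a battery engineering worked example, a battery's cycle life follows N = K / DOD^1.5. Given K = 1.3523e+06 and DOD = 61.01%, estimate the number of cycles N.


DOD^1.5 = 476.54
N = K / DOD^1.5 = 1.3523e+06 / 476.54 = 2838

2838 cycles


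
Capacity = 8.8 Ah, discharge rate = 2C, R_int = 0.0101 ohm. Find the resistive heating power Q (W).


Step 1: I = C_rate * capacity = 2 * 8.8 = 17.6 A
Step 2: Q = I^2 * R = 17.6^2 * 0.0101 = 309.76 * 0.0101 = 3.129 W

3.129 W


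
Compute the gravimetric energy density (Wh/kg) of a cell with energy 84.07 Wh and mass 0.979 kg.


Specific energy = 84.07 Wh / 0.979 kg = 85.87 Wh/kg

85.87 Wh/kg


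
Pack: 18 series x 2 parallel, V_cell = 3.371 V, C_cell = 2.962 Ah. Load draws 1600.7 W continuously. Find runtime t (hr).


Step 1: E_pack = Ns * V_cell * Np * C_cell = 18 * 3.371 * 2 * 2.962 = 359.46 Wh
Step 2: t = E_pack / P = 359.46 / 1600.7 = 0.2246 hr

0.2246 hr
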